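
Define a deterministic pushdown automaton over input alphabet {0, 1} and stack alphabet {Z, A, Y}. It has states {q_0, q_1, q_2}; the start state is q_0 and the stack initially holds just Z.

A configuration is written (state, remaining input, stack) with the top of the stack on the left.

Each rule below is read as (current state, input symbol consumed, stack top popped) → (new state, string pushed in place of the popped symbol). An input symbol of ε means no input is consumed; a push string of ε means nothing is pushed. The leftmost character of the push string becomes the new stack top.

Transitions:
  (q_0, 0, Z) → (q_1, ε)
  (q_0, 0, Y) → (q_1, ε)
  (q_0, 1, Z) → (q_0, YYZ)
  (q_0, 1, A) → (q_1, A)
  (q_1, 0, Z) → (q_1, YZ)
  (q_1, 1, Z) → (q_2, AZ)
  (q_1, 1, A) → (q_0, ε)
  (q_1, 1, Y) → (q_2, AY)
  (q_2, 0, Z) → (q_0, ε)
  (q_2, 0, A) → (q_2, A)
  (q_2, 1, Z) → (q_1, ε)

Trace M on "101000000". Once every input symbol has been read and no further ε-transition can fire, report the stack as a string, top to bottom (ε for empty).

(q_0, 101000000, Z) ⊢ (q_0, 01000000, YYZ) ⊢ (q_1, 1000000, YZ) ⊢ (q_2, 000000, AYZ) ⊢ (q_2, 00000, AYZ) ⊢ (q_2, 0000, AYZ) ⊢ (q_2, 000, AYZ) ⊢ (q_2, 00, AYZ) ⊢ (q_2, 0, AYZ) ⊢ (q_2, ε, AYZ)
All input consumed in state q_2 with stack AYZ.

AYZ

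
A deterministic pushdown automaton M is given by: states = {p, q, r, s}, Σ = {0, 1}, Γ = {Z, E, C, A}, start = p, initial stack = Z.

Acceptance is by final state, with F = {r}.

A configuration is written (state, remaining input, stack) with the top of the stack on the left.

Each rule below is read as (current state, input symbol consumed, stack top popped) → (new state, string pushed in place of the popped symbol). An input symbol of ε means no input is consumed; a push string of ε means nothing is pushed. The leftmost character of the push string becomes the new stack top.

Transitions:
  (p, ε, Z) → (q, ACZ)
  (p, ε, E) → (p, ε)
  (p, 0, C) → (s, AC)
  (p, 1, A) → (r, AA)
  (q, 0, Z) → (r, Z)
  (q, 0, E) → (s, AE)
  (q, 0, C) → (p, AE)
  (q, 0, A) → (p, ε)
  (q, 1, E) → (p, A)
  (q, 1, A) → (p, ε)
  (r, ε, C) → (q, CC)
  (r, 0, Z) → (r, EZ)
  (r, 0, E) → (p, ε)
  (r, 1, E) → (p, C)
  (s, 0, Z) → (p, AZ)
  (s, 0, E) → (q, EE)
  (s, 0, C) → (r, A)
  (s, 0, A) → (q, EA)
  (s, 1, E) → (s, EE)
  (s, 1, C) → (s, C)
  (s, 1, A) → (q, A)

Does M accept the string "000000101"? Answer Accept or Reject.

Accept

(p, 000000101, Z)
  ε-move, top Z: go to q, push ACZ → (q, 000000101, ACZ)
  read 0, top A: go to p, push ε → (p, 00000101, CZ)
  read 0, top C: go to s, push AC → (s, 0000101, ACZ)
  read 0, top A: go to q, push EA → (q, 000101, EACZ)
  read 0, top E: go to s, push AE → (s, 00101, AEACZ)
  read 0, top A: go to q, push EA → (q, 0101, EAEACZ)
  read 0, top E: go to s, push AE → (s, 101, AEAEACZ)
  read 1, top A: go to q, push A → (q, 01, AEAEACZ)
  read 0, top A: go to p, push ε → (p, 1, EAEACZ)
  ε-move, top E: go to p, push ε → (p, 1, AEACZ)
  read 1, top A: go to r, push AA → (r, ε, AAEACZ)
All input consumed; state r ∈ F.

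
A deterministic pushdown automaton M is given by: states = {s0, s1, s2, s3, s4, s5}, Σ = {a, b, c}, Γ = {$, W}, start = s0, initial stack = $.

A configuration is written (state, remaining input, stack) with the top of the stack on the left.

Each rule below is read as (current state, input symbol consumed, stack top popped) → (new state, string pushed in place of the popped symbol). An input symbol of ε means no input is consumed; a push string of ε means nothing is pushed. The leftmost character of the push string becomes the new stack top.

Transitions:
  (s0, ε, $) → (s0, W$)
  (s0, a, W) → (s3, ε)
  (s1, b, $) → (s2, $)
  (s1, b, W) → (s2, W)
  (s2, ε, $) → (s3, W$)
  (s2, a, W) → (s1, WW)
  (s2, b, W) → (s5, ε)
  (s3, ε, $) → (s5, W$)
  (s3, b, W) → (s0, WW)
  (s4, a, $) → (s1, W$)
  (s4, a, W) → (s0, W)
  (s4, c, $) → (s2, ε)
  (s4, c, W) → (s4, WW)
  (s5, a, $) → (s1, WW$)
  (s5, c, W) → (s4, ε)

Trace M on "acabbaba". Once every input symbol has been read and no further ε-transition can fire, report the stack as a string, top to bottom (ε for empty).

(s0, acabbaba, $)
  ε-move, top $: go to s0, push W$ → (s0, acabbaba, W$)
  read a, top W: go to s3, push ε → (s3, cabbaba, $)
  ε-move, top $: go to s5, push W$ → (s5, cabbaba, W$)
  read c, top W: go to s4, push ε → (s4, abbaba, $)
  read a, top $: go to s1, push W$ → (s1, bbaba, W$)
  read b, top W: go to s2, push W → (s2, baba, W$)
  read b, top W: go to s5, push ε → (s5, aba, $)
  read a, top $: go to s1, push WW$ → (s1, ba, WW$)
  read b, top W: go to s2, push W → (s2, a, WW$)
  read a, top W: go to s1, push WW → (s1, ε, WWW$)
All input consumed in state s1 with stack WWW$.

WWW$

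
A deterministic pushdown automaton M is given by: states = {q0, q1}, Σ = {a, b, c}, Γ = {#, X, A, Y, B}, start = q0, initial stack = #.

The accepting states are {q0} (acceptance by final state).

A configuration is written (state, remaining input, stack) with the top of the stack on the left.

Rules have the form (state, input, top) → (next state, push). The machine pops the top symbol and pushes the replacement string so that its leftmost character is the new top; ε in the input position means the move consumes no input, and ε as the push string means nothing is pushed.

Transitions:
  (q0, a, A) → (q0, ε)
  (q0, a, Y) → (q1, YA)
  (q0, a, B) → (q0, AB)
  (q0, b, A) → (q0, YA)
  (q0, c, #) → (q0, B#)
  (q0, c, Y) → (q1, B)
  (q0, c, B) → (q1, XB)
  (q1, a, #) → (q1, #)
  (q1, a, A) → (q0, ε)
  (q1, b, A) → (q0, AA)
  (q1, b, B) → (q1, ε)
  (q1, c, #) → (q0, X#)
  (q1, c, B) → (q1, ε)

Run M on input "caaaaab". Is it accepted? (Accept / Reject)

Accept

(q0, caaaaab, #) ⊢ (q0, aaaaab, B#) ⊢ (q0, aaaab, AB#) ⊢ (q0, aaab, B#) ⊢ (q0, aab, AB#) ⊢ (q0, ab, B#) ⊢ (q0, b, AB#) ⊢ (q0, ε, YAB#)
All input consumed; state q0 ∈ F.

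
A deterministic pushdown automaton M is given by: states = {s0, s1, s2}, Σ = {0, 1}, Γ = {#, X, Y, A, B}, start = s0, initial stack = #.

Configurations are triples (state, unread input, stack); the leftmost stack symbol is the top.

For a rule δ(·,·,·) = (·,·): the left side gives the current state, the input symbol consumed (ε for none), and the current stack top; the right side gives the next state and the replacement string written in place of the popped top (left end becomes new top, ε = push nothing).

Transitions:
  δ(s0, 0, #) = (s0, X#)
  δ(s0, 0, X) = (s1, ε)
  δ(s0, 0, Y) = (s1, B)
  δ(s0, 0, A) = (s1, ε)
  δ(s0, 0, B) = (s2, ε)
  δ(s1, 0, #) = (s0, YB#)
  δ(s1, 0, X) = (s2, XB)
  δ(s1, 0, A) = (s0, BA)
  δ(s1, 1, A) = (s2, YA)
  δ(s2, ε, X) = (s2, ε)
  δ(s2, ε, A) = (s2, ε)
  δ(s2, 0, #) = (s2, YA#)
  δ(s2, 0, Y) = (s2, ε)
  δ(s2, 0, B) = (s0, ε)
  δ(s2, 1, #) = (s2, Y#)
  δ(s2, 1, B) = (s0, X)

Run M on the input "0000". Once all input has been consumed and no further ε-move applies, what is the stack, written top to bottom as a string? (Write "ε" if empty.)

(s0, 0000, #)
  read 0, top #: go to s0, push X# → (s0, 000, X#)
  read 0, top X: go to s1, push ε → (s1, 00, #)
  read 0, top #: go to s0, push YB# → (s0, 0, YB#)
  read 0, top Y: go to s1, push B → (s1, ε, BB#)
All input consumed in state s1 with stack BB#.

BB#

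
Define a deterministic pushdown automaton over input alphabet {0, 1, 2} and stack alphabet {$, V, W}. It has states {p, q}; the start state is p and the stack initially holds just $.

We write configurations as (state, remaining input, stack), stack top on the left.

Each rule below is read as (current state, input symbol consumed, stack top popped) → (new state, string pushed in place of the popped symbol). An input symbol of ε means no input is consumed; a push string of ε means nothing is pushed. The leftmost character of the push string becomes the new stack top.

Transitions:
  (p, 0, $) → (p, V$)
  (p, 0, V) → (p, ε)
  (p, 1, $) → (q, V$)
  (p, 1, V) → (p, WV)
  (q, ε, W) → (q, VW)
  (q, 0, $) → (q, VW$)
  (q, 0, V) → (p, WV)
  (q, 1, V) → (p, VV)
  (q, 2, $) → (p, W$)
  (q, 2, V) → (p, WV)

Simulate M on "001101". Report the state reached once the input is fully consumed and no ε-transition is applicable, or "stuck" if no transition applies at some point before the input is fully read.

(p, 001101, $) ⊢ (p, 01101, V$) ⊢ (p, 1101, $) ⊢ (q, 101, V$) ⊢ (p, 01, VV$) ⊢ (p, 1, V$) ⊢ (p, ε, WV$)
All input consumed; M is in state p.

p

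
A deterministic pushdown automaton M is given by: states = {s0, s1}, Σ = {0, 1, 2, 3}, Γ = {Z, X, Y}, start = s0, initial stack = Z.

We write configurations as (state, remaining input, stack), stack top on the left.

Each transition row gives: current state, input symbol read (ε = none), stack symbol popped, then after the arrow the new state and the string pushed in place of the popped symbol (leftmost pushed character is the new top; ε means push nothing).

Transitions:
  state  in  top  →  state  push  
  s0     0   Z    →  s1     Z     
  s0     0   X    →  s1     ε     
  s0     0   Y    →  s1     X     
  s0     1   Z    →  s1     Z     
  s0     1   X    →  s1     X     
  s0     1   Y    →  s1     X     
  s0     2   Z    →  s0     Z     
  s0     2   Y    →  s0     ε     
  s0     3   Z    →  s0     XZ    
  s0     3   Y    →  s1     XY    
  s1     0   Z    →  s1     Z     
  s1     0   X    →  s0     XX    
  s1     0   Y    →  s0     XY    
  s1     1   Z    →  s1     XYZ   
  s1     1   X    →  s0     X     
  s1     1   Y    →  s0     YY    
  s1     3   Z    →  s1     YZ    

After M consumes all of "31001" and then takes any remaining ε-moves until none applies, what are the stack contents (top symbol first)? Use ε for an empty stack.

XZ

(s0, 31001, Z) ⊢ (s0, 1001, XZ) ⊢ (s1, 001, XZ) ⊢ (s0, 01, XXZ) ⊢ (s1, 1, XZ) ⊢ (s0, ε, XZ)
All input consumed in state s0 with stack XZ.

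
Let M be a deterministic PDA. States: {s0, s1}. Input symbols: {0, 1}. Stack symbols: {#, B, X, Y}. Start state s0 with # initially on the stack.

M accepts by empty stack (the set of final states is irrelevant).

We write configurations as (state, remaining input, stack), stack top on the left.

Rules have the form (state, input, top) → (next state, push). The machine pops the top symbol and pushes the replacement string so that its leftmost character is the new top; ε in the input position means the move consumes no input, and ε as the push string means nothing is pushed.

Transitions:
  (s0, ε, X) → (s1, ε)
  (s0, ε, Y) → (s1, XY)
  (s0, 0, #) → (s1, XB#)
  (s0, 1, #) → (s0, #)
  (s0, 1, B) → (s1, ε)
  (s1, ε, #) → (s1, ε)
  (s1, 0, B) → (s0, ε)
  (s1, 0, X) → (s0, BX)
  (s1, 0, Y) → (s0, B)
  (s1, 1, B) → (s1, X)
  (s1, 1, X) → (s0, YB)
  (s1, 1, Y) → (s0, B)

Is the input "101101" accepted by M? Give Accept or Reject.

(s0, 101101, #)
  read 1, top #: go to s0, push # → (s0, 01101, #)
  read 0, top #: go to s1, push XB# → (s1, 1101, XB#)
  read 1, top X: go to s0, push YB → (s0, 101, YBB#)
  ε-move, top Y: go to s1, push XY → (s1, 101, XYBB#)
  read 1, top X: go to s0, push YB → (s0, 01, YBYBB#)
  ε-move, top Y: go to s1, push XY → (s1, 01, XYBYBB#)
  read 0, top X: go to s0, push BX → (s0, 1, BXYBYBB#)
  read 1, top B: go to s1, push ε → (s1, ε, XYBYBB#)
All input consumed; stack is XYBYBB#, not empty, and no further ε-move applies.

Reject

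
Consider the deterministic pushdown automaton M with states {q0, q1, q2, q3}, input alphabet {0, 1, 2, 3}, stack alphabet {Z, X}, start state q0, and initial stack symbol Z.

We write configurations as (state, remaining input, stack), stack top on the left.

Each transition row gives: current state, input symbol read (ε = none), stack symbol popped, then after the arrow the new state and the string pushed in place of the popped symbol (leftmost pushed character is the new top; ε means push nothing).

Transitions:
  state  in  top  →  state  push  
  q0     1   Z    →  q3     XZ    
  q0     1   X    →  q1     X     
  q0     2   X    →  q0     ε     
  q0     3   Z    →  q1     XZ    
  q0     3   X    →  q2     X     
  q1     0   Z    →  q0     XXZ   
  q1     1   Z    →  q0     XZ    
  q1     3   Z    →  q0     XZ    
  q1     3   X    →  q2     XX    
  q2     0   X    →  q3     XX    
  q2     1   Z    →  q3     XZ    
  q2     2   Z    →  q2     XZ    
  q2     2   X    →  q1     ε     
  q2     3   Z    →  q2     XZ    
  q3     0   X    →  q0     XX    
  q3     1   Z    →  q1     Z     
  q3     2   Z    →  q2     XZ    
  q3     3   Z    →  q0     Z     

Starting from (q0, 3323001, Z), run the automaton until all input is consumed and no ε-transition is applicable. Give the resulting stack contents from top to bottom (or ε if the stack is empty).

XXXXZ

(q0, 3323001, Z) ⊢ (q1, 323001, XZ) ⊢ (q2, 23001, XXZ) ⊢ (q1, 3001, XZ) ⊢ (q2, 001, XXZ) ⊢ (q3, 01, XXXZ) ⊢ (q0, 1, XXXXZ) ⊢ (q1, ε, XXXXZ)
All input consumed in state q1 with stack XXXXZ.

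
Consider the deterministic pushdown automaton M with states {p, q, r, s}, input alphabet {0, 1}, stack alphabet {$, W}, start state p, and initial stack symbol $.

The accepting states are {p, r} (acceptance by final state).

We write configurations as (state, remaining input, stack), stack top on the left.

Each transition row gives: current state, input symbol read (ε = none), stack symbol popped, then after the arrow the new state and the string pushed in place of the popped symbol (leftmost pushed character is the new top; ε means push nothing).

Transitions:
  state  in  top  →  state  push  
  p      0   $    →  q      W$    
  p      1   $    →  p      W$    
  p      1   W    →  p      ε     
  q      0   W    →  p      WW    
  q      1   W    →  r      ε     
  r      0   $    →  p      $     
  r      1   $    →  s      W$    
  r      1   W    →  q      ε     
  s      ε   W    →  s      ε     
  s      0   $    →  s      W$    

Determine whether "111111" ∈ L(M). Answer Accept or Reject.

Accept

(p, 111111, $)
  read 1, top $: go to p, push W$ → (p, 11111, W$)
  read 1, top W: go to p, push ε → (p, 1111, $)
  read 1, top $: go to p, push W$ → (p, 111, W$)
  read 1, top W: go to p, push ε → (p, 11, $)
  read 1, top $: go to p, push W$ → (p, 1, W$)
  read 1, top W: go to p, push ε → (p, ε, $)
All input consumed; state p ∈ F.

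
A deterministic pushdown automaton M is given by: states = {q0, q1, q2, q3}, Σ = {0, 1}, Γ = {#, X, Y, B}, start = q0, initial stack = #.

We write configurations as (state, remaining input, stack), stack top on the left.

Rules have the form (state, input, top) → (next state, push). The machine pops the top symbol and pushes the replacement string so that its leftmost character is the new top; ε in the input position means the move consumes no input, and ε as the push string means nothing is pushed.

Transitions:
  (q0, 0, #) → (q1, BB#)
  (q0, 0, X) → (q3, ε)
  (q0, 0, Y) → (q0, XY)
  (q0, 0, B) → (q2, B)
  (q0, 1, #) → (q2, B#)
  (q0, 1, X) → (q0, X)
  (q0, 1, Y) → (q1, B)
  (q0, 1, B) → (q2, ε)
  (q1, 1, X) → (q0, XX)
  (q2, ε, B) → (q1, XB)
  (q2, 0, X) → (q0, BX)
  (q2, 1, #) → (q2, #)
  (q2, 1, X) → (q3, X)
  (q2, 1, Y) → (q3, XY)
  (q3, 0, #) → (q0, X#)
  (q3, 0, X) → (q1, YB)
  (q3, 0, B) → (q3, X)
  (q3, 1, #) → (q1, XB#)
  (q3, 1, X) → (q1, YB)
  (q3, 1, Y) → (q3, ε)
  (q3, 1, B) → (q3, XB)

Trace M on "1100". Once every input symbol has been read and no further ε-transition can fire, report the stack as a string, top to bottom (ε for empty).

YBB#

(q0, 1100, #) ⊢ (q2, 100, B#) ⊢ (q1, 100, XB#) ⊢ (q0, 00, XXB#) ⊢ (q3, 0, XB#) ⊢ (q1, ε, YBB#)
All input consumed in state q1 with stack YBB#.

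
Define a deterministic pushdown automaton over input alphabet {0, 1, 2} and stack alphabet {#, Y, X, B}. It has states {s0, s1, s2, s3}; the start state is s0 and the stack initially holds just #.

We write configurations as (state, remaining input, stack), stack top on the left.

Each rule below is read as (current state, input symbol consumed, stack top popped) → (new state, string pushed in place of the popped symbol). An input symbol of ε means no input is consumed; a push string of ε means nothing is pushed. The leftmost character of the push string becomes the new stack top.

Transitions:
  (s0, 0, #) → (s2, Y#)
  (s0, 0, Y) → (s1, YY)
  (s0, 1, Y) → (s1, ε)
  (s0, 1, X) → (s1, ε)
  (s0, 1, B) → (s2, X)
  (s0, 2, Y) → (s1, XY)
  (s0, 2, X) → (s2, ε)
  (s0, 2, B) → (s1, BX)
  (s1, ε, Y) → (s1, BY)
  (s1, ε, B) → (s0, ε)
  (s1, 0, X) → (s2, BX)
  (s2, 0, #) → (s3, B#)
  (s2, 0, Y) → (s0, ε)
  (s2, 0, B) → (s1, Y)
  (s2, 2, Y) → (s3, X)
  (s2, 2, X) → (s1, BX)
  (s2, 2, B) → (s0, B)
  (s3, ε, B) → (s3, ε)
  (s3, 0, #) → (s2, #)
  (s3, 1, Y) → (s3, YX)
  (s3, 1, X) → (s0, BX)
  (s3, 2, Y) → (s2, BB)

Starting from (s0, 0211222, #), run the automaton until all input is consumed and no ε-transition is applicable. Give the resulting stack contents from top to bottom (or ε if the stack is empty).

(s0, 0211222, #) ⊢ (s2, 211222, Y#) ⊢ (s3, 11222, X#) ⊢ (s0, 1222, BX#) ⊢ (s2, 222, XX#) ⊢ (s1, 22, BXX#) ⊢ (s0, 22, XX#) ⊢ (s2, 2, X#) ⊢ (s1, ε, BX#) ⊢ (s0, ε, X#)
All input consumed in state s0 with stack X#.

X#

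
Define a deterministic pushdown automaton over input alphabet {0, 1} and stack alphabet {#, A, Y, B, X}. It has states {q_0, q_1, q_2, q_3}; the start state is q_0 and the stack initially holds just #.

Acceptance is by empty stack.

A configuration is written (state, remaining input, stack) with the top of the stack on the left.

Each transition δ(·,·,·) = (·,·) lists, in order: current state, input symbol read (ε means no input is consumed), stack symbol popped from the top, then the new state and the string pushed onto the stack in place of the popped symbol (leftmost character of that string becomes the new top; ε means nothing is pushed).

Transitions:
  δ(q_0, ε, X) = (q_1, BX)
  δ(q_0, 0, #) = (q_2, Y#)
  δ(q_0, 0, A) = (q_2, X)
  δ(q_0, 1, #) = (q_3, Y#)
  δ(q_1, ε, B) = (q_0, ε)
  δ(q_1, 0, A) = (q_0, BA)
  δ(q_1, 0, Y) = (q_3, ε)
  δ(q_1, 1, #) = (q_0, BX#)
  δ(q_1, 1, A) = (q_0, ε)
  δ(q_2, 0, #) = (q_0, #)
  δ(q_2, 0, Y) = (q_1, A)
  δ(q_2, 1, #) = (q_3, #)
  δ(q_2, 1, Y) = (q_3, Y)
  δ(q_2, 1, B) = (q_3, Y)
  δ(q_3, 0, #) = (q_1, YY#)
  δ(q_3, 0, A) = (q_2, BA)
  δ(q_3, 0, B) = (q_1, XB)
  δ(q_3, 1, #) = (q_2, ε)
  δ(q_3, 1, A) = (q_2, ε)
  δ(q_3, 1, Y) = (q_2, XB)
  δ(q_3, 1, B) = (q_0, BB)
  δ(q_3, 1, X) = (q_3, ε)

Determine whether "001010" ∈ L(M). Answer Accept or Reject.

(q_0, 001010, #)
  read 0, top #: go to q_2, push Y# → (q_2, 01010, Y#)
  read 0, top Y: go to q_1, push A → (q_1, 1010, A#)
  read 1, top A: go to q_0, push ε → (q_0, 010, #)
  read 0, top #: go to q_2, push Y# → (q_2, 10, Y#)
  read 1, top Y: go to q_3, push Y → (q_3, 0, Y#)
No transition applies at (q_3, 0, Y#); input not fully consumed.

Reject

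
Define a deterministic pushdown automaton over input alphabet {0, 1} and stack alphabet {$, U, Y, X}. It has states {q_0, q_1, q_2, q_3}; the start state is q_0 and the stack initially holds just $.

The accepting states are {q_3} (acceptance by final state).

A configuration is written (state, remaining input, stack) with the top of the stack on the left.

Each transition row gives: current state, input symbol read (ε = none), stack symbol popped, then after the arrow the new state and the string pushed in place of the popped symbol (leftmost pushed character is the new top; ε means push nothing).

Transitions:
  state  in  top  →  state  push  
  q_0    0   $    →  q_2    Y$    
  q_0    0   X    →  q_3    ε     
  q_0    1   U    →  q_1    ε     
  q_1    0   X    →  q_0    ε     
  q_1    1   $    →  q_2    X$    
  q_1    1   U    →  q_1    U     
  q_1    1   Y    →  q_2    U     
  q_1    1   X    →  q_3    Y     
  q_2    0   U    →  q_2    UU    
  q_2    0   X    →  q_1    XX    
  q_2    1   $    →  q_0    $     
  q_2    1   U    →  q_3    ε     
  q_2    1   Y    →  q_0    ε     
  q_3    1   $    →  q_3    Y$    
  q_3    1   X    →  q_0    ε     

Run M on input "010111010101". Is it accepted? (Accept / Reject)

Reject

(q_0, 010111010101, $)
  read 0, top $: go to q_2, push Y$ → (q_2, 10111010101, Y$)
  read 1, top Y: go to q_0, push ε → (q_0, 0111010101, $)
  read 0, top $: go to q_2, push Y$ → (q_2, 111010101, Y$)
  read 1, top Y: go to q_0, push ε → (q_0, 11010101, $)
No transition applies at (q_0, 11010101, $); input not fully consumed.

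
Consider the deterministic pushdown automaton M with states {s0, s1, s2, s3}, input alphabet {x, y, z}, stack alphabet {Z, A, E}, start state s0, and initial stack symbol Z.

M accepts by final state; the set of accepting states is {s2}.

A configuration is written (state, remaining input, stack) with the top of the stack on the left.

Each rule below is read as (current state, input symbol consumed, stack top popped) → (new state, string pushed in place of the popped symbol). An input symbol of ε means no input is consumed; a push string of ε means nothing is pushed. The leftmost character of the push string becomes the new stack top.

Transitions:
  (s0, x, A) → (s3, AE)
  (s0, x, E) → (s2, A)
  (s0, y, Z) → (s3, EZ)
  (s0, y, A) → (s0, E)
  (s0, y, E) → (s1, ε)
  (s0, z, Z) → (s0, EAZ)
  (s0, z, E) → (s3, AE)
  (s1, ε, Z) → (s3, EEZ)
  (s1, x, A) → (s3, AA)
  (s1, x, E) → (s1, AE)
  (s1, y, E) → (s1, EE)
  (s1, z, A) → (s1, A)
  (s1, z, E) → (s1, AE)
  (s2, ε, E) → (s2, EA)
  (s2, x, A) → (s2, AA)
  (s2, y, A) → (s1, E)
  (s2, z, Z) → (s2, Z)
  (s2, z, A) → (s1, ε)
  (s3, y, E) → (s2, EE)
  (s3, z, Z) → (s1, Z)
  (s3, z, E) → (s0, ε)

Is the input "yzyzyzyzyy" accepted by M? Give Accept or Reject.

Accept

(s0, yzyzyzyzyy, Z) ⊢ (s3, zyzyzyzyy, EZ) ⊢ (s0, yzyzyzyy, Z) ⊢ (s3, zyzyzyy, EZ) ⊢ (s0, yzyzyy, Z) ⊢ (s3, zyzyy, EZ) ⊢ (s0, yzyy, Z) ⊢ (s3, zyy, EZ) ⊢ (s0, yy, Z) ⊢ (s3, y, EZ) ⊢ (s2, ε, EEZ)
All input consumed; state s2 ∈ F.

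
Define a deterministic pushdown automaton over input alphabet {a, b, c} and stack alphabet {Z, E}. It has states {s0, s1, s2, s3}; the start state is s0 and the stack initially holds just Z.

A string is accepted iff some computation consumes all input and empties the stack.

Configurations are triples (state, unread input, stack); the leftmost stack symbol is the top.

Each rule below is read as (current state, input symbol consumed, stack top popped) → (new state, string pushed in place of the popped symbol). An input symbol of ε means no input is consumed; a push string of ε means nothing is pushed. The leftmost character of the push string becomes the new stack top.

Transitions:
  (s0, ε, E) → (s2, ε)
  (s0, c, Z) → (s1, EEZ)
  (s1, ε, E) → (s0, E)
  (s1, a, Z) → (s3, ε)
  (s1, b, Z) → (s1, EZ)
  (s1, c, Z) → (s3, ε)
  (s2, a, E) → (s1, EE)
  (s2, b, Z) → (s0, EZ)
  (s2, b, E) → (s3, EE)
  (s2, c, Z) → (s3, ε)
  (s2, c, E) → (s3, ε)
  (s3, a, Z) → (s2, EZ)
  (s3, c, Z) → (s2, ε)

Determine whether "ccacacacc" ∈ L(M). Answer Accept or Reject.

Accept

(s0, ccacacacc, Z)
  read c, top Z: go to s1, push EEZ → (s1, cacacacc, EEZ)
  ε-move, top E: go to s0, push E → (s0, cacacacc, EEZ)
  ε-move, top E: go to s2, push ε → (s2, cacacacc, EZ)
  read c, top E: go to s3, push ε → (s3, acacacc, Z)
  read a, top Z: go to s2, push EZ → (s2, cacacc, EZ)
  read c, top E: go to s3, push ε → (s3, acacc, Z)
  read a, top Z: go to s2, push EZ → (s2, cacc, EZ)
  read c, top E: go to s3, push ε → (s3, acc, Z)
  read a, top Z: go to s2, push EZ → (s2, cc, EZ)
  read c, top E: go to s3, push ε → (s3, c, Z)
  read c, top Z: go to s2, push ε → (s2, ε, ε)
All input consumed and the stack is empty.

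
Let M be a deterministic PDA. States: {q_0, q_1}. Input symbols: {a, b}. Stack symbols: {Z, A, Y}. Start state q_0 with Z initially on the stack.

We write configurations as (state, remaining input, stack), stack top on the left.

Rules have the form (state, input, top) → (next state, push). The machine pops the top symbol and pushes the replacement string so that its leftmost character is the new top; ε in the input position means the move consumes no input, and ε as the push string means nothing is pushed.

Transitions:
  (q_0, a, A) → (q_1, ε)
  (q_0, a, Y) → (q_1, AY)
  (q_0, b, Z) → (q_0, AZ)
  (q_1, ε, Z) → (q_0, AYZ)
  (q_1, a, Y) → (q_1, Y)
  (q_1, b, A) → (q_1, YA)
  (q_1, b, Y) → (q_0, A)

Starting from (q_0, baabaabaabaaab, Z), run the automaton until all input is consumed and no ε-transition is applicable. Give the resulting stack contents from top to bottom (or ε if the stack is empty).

(q_0, baabaabaabaaab, Z) ⊢ (q_0, aabaabaabaaab, AZ) ⊢ (q_1, abaabaabaaab, Z) ⊢ (q_0, abaabaabaaab, AYZ) ⊢ (q_1, baabaabaaab, YZ) ⊢ (q_0, aabaabaaab, AZ) ⊢ (q_1, abaabaaab, Z) ⊢ (q_0, abaabaaab, AYZ) ⊢ (q_1, baabaaab, YZ) ⊢ (q_0, aabaaab, AZ) ⊢ (q_1, abaaab, Z) ⊢ (q_0, abaaab, AYZ) ⊢ (q_1, baaab, YZ) ⊢ (q_0, aaab, AZ) ⊢ (q_1, aab, Z) ⊢ (q_0, aab, AYZ) ⊢ (q_1, ab, YZ) ⊢ (q_1, b, YZ) ⊢ (q_0, ε, AZ)
All input consumed in state q_0 with stack AZ.

AZ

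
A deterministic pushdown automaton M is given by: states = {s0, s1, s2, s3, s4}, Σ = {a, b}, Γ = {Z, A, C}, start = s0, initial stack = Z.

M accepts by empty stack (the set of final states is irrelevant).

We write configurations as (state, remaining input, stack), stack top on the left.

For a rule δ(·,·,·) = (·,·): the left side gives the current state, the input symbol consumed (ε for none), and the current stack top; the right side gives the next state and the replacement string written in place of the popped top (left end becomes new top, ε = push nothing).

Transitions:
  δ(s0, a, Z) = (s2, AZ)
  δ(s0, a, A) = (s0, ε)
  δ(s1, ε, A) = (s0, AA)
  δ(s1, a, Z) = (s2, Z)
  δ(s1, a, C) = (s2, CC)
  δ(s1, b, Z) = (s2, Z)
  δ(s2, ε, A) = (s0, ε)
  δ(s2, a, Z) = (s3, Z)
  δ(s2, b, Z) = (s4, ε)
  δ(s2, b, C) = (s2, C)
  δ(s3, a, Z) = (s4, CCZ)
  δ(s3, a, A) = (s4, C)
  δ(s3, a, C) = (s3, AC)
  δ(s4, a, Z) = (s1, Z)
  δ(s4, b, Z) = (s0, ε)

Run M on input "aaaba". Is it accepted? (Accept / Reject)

(s0, aaaba, Z) ⊢ (s2, aaba, AZ) ⊢ (s0, aaba, Z) ⊢ (s2, aba, AZ) ⊢ (s0, aba, Z) ⊢ (s2, ba, AZ) ⊢ (s0, ba, Z)
No transition applies at (s0, ba, Z); input not fully consumed.

Reject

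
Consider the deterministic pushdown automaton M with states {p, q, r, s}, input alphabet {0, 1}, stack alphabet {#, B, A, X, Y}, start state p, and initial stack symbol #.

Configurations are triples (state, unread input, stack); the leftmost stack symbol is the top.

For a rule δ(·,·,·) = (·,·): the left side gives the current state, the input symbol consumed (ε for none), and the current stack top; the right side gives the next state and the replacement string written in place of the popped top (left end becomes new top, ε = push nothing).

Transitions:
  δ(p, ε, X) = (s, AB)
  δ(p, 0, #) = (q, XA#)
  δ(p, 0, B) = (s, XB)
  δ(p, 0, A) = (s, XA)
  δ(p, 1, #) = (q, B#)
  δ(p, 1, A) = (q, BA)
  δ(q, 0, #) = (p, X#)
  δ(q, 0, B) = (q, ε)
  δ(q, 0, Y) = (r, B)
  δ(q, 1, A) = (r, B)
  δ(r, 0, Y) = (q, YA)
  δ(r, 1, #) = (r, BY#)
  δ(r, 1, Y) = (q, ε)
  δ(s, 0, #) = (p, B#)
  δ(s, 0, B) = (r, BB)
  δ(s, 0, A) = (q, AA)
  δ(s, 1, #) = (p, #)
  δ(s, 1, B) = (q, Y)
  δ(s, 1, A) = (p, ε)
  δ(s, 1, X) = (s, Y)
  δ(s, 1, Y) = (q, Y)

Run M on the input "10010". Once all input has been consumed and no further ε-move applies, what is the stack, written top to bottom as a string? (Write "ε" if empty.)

XB#

(p, 10010, #)
  read 1, top #: go to q, push B# → (q, 0010, B#)
  read 0, top B: go to q, push ε → (q, 010, #)
  read 0, top #: go to p, push X# → (p, 10, X#)
  ε-move, top X: go to s, push AB → (s, 10, AB#)
  read 1, top A: go to p, push ε → (p, 0, B#)
  read 0, top B: go to s, push XB → (s, ε, XB#)
All input consumed in state s with stack XB#.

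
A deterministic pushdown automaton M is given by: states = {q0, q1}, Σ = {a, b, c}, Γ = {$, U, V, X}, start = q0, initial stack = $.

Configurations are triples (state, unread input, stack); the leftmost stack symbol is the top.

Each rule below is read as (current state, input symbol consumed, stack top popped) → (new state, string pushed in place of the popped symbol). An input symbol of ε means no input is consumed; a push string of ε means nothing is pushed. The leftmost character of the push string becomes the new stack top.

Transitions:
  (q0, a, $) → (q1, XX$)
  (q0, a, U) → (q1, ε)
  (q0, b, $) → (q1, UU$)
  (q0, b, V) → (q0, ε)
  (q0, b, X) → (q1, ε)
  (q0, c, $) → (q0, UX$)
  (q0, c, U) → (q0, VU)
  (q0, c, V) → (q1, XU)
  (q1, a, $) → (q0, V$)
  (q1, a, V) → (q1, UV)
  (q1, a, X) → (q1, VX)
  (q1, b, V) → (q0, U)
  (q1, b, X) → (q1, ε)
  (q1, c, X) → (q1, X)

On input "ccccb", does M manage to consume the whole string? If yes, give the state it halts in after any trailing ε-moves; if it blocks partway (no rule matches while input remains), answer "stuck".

q1

(q0, ccccb, $)
  read c, top $: go to q0, push UX$ → (q0, cccb, UX$)
  read c, top U: go to q0, push VU → (q0, ccb, VUX$)
  read c, top V: go to q1, push XU → (q1, cb, XUUX$)
  read c, top X: go to q1, push X → (q1, b, XUUX$)
  read b, top X: go to q1, push ε → (q1, ε, UUX$)
All input consumed; M is in state q1.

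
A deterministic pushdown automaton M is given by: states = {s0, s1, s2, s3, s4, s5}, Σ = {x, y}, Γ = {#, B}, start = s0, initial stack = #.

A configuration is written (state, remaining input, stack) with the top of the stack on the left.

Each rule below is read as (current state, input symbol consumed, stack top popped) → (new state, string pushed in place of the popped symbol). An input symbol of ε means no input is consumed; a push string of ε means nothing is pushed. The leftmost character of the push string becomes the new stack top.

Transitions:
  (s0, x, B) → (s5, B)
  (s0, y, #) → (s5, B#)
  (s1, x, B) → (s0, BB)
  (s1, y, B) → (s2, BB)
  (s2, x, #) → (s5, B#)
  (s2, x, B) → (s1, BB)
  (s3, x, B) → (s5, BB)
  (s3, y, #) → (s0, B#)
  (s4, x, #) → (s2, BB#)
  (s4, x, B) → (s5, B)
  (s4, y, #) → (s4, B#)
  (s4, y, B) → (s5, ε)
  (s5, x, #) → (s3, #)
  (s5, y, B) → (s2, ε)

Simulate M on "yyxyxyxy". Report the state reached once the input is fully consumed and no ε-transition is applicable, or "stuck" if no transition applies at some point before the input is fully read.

(s0, yyxyxyxy, #)
  read y, top #: go to s5, push B# → (s5, yxyxyxy, B#)
  read y, top B: go to s2, push ε → (s2, xyxyxy, #)
  read x, top #: go to s5, push B# → (s5, yxyxy, B#)
  read y, top B: go to s2, push ε → (s2, xyxy, #)
  read x, top #: go to s5, push B# → (s5, yxy, B#)
  read y, top B: go to s2, push ε → (s2, xy, #)
  read x, top #: go to s5, push B# → (s5, y, B#)
  read y, top B: go to s2, push ε → (s2, ε, #)
All input consumed; M is in state s2.

s2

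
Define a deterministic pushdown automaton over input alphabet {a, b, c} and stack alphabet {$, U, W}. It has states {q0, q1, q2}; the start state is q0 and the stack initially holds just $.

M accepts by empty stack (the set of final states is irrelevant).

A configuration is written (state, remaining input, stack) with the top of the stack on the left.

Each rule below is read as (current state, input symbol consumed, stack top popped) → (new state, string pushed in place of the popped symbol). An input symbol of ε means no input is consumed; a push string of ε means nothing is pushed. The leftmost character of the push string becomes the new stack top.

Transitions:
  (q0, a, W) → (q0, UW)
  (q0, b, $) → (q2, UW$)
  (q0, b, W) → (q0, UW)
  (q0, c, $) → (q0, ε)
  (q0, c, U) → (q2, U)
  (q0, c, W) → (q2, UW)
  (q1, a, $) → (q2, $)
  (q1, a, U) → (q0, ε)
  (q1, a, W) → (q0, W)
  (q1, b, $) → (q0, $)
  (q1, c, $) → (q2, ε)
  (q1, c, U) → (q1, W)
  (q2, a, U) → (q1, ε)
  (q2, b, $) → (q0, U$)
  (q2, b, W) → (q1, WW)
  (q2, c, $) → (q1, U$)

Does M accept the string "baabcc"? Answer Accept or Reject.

(q0, baabcc, $) ⊢ (q2, aabcc, UW$) ⊢ (q1, abcc, W$) ⊢ (q0, bcc, W$) ⊢ (q0, cc, UW$) ⊢ (q2, c, UW$)
No transition applies at (q2, c, UW$); input not fully consumed.

Reject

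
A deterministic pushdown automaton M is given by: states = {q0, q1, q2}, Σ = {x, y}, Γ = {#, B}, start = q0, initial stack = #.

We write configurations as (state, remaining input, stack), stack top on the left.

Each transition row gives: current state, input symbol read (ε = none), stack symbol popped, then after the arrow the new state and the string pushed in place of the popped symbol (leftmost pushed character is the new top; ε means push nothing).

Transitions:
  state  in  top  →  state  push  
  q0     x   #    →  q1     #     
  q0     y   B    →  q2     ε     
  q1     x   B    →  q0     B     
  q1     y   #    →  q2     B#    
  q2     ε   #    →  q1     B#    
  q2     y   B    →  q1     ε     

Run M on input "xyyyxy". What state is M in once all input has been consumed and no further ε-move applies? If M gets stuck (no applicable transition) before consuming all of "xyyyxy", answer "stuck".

stuck

(q0, xyyyxy, #) ⊢ (q1, yyyxy, #) ⊢ (q2, yyxy, B#) ⊢ (q1, yxy, #) ⊢ (q2, xy, B#)
No transition for (q2, x, top B); M blocks with input xy remaining.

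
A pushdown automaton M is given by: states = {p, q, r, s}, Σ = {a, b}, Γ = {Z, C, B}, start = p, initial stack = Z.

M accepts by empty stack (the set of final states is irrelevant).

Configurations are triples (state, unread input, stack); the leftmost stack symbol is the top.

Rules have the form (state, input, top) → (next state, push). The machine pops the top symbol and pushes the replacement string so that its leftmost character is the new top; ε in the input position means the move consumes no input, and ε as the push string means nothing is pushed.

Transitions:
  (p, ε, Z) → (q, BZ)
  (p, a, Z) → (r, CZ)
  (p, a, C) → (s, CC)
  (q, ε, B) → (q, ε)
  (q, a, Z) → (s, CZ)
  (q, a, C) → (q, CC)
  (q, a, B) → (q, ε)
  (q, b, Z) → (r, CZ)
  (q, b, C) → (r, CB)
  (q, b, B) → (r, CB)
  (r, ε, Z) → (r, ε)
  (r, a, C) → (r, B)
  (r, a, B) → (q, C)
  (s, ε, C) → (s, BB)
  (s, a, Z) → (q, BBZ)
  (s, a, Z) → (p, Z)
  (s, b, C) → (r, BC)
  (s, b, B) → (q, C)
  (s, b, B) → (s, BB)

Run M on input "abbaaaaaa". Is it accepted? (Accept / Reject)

Reject

No computation consumes all input and empties the stack.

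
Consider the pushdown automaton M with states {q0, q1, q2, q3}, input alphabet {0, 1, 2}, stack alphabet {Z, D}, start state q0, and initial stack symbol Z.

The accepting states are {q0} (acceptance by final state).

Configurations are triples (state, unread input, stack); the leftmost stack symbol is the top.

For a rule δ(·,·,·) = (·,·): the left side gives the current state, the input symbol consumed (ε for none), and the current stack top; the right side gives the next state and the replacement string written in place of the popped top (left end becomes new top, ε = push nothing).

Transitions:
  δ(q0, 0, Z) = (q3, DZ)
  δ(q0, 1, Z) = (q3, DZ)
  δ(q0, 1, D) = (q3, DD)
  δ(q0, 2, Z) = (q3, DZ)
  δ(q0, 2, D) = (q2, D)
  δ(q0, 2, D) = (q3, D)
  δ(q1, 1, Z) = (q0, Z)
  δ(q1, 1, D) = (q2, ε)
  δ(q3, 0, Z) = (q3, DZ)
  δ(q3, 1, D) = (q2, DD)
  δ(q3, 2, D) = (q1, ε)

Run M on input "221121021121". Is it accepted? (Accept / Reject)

One accepting computation: (q0, 221121021121, Z) ⊢ (q3, 21121021121, DZ) ⊢ (q1, 1121021121, Z) ⊢ (q0, 121021121, Z) ⊢ (q3, 21021121, DZ) ⊢ (q1, 1021121, Z) ⊢ (q0, 021121, Z) ⊢ (q3, 21121, DZ) ⊢ (q1, 1121, Z) ⊢ (q0, 121, Z) ⊢ (q3, 21, DZ) ⊢ (q1, 1, Z) ⊢ (q0, ε, Z)
All input consumed and state q0 ∈ F.

Accept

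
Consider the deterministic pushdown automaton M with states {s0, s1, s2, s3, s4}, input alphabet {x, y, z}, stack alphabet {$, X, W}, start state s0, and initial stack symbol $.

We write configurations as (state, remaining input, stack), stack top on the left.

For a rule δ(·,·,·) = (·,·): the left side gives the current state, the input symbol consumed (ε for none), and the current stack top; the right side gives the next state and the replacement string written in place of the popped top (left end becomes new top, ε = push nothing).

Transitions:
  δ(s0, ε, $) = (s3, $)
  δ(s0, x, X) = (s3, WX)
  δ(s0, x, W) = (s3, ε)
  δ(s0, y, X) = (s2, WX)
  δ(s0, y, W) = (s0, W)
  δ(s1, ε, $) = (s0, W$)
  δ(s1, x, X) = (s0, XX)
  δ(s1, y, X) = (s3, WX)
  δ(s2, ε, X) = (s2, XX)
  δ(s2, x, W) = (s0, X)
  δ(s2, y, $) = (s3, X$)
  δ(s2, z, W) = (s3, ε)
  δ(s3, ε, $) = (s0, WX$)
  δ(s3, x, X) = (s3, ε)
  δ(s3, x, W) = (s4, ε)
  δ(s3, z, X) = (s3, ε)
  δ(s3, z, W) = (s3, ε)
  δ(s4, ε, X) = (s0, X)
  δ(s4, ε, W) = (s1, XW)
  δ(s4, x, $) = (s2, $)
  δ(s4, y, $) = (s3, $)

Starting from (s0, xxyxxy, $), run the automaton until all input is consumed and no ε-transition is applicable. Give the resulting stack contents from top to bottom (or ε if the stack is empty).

(s0, xxyxxy, $)
  ε-move, top $: go to s3, push $ → (s3, xxyxxy, $)
  ε-move, top $: go to s0, push WX$ → (s0, xxyxxy, WX$)
  read x, top W: go to s3, push ε → (s3, xyxxy, X$)
  read x, top X: go to s3, push ε → (s3, yxxy, $)
  ε-move, top $: go to s0, push WX$ → (s0, yxxy, WX$)
  read y, top W: go to s0, push W → (s0, xxy, WX$)
  read x, top W: go to s3, push ε → (s3, xy, X$)
  read x, top X: go to s3, push ε → (s3, y, $)
  ε-move, top $: go to s0, push WX$ → (s0, y, WX$)
  read y, top W: go to s0, push W → (s0, ε, WX$)
All input consumed in state s0 with stack WX$.

WX$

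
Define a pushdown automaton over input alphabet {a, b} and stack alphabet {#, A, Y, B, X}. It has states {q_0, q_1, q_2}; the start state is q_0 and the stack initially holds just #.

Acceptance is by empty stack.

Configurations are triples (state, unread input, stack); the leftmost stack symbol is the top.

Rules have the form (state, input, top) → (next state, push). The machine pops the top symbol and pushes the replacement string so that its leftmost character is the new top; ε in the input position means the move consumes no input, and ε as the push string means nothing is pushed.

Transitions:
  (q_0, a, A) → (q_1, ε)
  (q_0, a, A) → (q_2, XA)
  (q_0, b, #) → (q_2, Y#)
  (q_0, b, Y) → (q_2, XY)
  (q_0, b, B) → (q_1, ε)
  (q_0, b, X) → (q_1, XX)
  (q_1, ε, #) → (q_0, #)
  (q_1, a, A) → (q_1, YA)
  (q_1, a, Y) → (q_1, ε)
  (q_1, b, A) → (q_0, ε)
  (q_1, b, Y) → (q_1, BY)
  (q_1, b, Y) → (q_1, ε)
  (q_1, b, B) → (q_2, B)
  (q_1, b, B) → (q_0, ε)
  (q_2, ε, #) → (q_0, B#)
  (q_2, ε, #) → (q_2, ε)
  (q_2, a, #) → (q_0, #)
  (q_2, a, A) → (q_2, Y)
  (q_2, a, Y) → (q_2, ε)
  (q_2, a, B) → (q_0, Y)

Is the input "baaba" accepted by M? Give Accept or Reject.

One accepting computation: (q_0, baaba, #) ⊢ (q_2, aaba, Y#) ⊢ (q_2, aba, #) ⊢ (q_0, ba, #) ⊢ (q_2, a, Y#) ⊢ (q_2, ε, #) ⊢ (q_2, ε, ε)
All input consumed and the stack is empty.

Accept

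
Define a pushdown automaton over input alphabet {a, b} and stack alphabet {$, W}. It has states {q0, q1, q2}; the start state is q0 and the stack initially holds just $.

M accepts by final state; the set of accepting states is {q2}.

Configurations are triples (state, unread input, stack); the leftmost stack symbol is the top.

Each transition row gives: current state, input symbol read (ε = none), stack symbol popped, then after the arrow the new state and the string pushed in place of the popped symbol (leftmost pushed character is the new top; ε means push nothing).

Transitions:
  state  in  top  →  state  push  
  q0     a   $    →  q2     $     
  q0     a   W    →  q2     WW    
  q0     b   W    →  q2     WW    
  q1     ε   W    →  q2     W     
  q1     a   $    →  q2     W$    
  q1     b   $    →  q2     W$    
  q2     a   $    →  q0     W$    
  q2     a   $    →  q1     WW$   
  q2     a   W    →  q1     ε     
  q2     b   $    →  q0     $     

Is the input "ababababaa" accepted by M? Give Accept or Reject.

Accept

One accepting computation: (q0, ababababaa, $) ⊢ (q2, babababaa, $) ⊢ (q0, abababaa, $) ⊢ (q2, bababaa, $) ⊢ (q0, ababaa, $) ⊢ (q2, babaa, $) ⊢ (q0, abaa, $) ⊢ (q2, baa, $) ⊢ (q0, aa, $) ⊢ (q2, a, $) ⊢ (q1, ε, WW$) ⊢ (q2, ε, WW$)
All input consumed and state q2 ∈ F.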